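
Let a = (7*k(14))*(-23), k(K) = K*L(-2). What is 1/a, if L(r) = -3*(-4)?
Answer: -1/27048 ≈ -3.6971e-5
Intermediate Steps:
L(r) = 12
k(K) = 12*K (k(K) = K*12 = 12*K)
a = -27048 (a = (7*(12*14))*(-23) = (7*168)*(-23) = 1176*(-23) = -27048)
1/a = 1/(-27048) = -1/27048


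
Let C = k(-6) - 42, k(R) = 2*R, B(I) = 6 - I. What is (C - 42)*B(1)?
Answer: -480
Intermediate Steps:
C = -54 (C = 2*(-6) - 42 = -12 - 42 = -54)
(C - 42)*B(1) = (-54 - 42)*(6 - 1*1) = -96*(6 - 1) = -96*5 = -480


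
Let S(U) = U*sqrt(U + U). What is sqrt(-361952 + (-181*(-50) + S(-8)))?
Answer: sqrt(-352902 - 32*I) ≈ 0.027 - 594.06*I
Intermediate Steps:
S(U) = sqrt(2)*U**(3/2) (S(U) = U*sqrt(2*U) = U*(sqrt(2)*sqrt(U)) = sqrt(2)*U**(3/2))
sqrt(-361952 + (-181*(-50) + S(-8))) = sqrt(-361952 + (-181*(-50) + sqrt(2)*(-8)**(3/2))) = sqrt(-361952 + (9050 + sqrt(2)*(-16*I*sqrt(2)))) = sqrt(-361952 + (9050 - 32*I)) = sqrt(-352902 - 32*I)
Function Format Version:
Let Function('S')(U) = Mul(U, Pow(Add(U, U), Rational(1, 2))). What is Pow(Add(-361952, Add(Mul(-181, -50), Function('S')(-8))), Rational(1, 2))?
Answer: Pow(Add(-352902, Mul(-32, I)), Rational(1, 2)) ≈ Add(0.027, Mul(-594.06, I))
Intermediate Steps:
Function('S')(U) = Mul(Pow(2, Rational(1, 2)), Pow(U, Rational(3, 2))) (Function('S')(U) = Mul(U, Pow(Mul(2, U), Rational(1, 2))) = Mul(U, Mul(Pow(2, Rational(1, 2)), Pow(U, Rational(1, 2)))) = Mul(Pow(2, Rational(1, 2)), Pow(U, Rational(3, 2))))
Pow(Add(-361952, Add(Mul(-181, -50), Function('S')(-8))), Rational(1, 2)) = Pow(Add(-361952, Add(Mul(-181, -50), Mul(Pow(2, Rational(1, 2)), Pow(-8, Rational(3, 2))))), Rational(1, 2)) = Pow(Add(-361952, Add(9050, Mul(Pow(2, Rational(1, 2)), Mul(-16, I, Pow(2, Rational(1, 2)))))), Rational(1, 2)) = Pow(Add(-361952, Add(9050, Mul(-32, I))), Rational(1, 2)) = Pow(Add(-352902, Mul(-32, I)), Rational(1, 2))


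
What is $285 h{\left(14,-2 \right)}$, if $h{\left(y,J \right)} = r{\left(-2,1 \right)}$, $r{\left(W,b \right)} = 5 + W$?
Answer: $855$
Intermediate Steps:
$h{\left(y,J \right)} = 3$ ($h{\left(y,J \right)} = 5 - 2 = 3$)
$285 h{\left(14,-2 \right)} = 285 \cdot 3 = 855$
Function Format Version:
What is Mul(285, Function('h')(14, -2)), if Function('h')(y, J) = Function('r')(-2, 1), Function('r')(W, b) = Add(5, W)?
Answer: 855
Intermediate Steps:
Function('h')(y, J) = 3 (Function('h')(y, J) = Add(5, -2) = 3)
Mul(285, Function('h')(14, -2)) = Mul(285, 3) = 855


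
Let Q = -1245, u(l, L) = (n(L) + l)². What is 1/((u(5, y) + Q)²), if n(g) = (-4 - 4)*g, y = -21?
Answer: 1/822771856 ≈ 1.2154e-9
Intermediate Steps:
n(g) = -8*g
u(l, L) = (l - 8*L)² (u(l, L) = (-8*L + l)² = (l - 8*L)²)
1/((u(5, y) + Q)²) = 1/(((-1*5 + 8*(-21))² - 1245)²) = 1/(((-5 - 168)² - 1245)²) = 1/(((-173)² - 1245)²) = 1/((29929 - 1245)²) = 1/(28684²) = 1/822771856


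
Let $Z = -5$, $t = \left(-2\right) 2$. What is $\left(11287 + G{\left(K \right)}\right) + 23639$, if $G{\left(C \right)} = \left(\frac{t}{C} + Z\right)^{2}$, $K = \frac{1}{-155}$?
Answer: $413151$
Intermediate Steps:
$t = -4$
$K = - \frac{1}{155} \approx -0.0064516$
$G{\left(C \right)} = \left(-5 - \frac{4}{C}\right)^{2}$ ($G{\left(C \right)} = \left(- \frac{4}{C} - 5\right)^{2} = \left(-5 - \frac{4}{C}\right)^{2}$)
$\left(11287 + G{\left(K \right)}\right) + 23639 = \left(11287 + \frac{\left(4 + 5 \left(- \frac{1}{155}\right)\right)^{2}}{\frac{1}{24025}}\right) + 23639 = \left(11287 + 24025 \left(4 - \frac{1}{31}\right)^{2}\right) + 23639 = \left(11287 + 24025 \left(\frac{123}{31}\right)^{2}\right) + 23639 = \left(11287 + 24025 \cdot \frac{15129}{961}\right) + 23639 = \left(11287 + 378225\right) + 23639 = 389512 + 23639 = 413151$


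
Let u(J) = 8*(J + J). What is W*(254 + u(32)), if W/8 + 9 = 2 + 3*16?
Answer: 251248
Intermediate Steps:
u(J) = 16*J (u(J) = 8*(2*J) = 16*J)
W = 328 (W = -72 + 8*(2 + 3*16) = -72 + 8*(2 + 48) = -72 + 8*50 = -72 + 400 = 328)
W*(254 + u(32)) = 328*(254 + 16*32) = 328*(254 + 512) = 328*766 = 251248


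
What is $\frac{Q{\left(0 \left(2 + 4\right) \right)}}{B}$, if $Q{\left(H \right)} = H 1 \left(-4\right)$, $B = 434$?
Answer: $0$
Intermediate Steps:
$Q{\left(H \right)} = - 4 H$ ($Q{\left(H \right)} = H \left(-4\right) = - 4 H$)
$\frac{Q{\left(0 \left(2 + 4\right) \right)}}{B} = \frac{\left(-4\right) 0 \left(2 + 4\right)}{434} = - 4 \cdot 0 \cdot 6 \cdot \frac{1}{434} = \left(-4\right) 0 \cdot \frac{1}{434} = 0 \cdot \frac{1}{434} = 0$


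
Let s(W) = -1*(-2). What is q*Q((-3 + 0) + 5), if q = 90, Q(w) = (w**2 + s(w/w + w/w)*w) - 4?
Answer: 360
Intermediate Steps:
s(W) = 2
Q(w) = -4 + w**2 + 2*w (Q(w) = (w**2 + 2*w) - 4 = -4 + w**2 + 2*w)
q*Q((-3 + 0) + 5) = 90*(-4 + ((-3 + 0) + 5)**2 + 2*((-3 + 0) + 5)) = 90*(-4 + (-3 + 5)**2 + 2*(-3 + 5)) = 90*(-4 + 2**2 + 2*2) = 90*(-4 + 4 + 4) = 90*4 = 360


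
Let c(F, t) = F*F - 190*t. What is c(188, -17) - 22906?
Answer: 15668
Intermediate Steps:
c(F, t) = F**2 - 190*t
c(188, -17) - 22906 = (188**2 - 190*(-17)) - 22906 = (35344 + 3230) - 22906 = 38574 - 22906 = 15668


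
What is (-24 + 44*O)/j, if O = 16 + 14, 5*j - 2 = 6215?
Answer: 6480/6217 ≈ 1.0423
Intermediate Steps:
j = 6217/5 (j = ⅖ + (⅕)*6215 = ⅖ + 1243 = 6217/5 ≈ 1243.4)
O = 30
(-24 + 44*O)/j = (-24 + 44*30)/(6217/5) = (-24 + 1320)*(5/6217) = 1296*(5/6217) = 6480/6217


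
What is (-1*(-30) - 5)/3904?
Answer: 25/3904 ≈ 0.0064037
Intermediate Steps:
(-1*(-30) - 5)/3904 = (30 - 5)*(1/3904) = 25*(1/3904) = 25/3904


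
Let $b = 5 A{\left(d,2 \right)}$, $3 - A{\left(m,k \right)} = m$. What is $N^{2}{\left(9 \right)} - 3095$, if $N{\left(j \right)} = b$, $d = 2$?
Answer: $-3070$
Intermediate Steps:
$A{\left(m,k \right)} = 3 - m$
$b = 5$ ($b = 5 \left(3 - 2\right) = 5 \cdot 1 = 5$)
$N{\left(j \right)} = 5$
$N^{2}{\left(9 \right)} - 3095 = 5^{2} - 3095 = 25 - 3095 = -3070$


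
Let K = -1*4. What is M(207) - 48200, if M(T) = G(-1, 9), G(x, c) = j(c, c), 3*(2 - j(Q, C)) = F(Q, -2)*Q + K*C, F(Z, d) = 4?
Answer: -48198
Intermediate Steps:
K = -4
j(Q, C) = 2 - 4*Q/3 + 4*C/3 (j(Q, C) = 2 - (4*Q - 4*C)/3 = 2 - (-4*C + 4*Q)/3 = 2 + (-4*Q/3 + 4*C/3) = 2 - 4*Q/3 + 4*C/3)
G(x, c) = 2 (G(x, c) = 2 - 4*c/3 + 4*c/3 = 2)
M(T) = 2
M(207) - 48200 = 2 - 48200 = -48198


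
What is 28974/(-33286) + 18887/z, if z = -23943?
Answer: -60108962/36225759 ≈ -1.6593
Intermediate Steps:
28974/(-33286) + 18887/z = 28974/(-33286) + 18887/(-23943) = 28974*(-1/33286) + 18887*(-1/23943) = -1317/1513 - 18887/23943 = -60108962/36225759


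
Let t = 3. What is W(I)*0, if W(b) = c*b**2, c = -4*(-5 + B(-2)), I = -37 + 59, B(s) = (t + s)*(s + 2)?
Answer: 0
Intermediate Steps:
B(s) = (2 + s)*(3 + s) (B(s) = (3 + s)*(s + 2) = (3 + s)*(2 + s) = (2 + s)*(3 + s))
I = 22
c = 20 (c = -4*(-5 + (6 + (-2)**2 + 5*(-2))) = -4*(-5 + (6 + 4 - 10)) = -4*(-5 + 0) = -4*(-5) = 20)
W(b) = 20*b**2
W(I)*0 = (20*22**2)*0 = (20*484)*0 = 9680*0 = 0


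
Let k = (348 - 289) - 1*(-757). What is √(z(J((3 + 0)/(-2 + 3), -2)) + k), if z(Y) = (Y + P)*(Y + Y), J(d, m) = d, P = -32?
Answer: √642 ≈ 25.338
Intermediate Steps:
z(Y) = 2*Y*(-32 + Y) (z(Y) = (Y - 32)*(Y + Y) = (-32 + Y)*(2*Y) = 2*Y*(-32 + Y))
k = 816 (k = 59 + 757 = 816)
√(z(J((3 + 0)/(-2 + 3), -2)) + k) = √(2*((3 + 0)/(-2 + 3))*(-32 + (3 + 0)/(-2 + 3)) + 816) = √(2*(3/1)*(-32 + 3/1) + 816) = √(2*(3*1)*(-32 + 3*1) + 816) = √(2*3*(-32 + 3) + 816) = √(2*3*(-29) + 816) = √(-174 + 816) = √642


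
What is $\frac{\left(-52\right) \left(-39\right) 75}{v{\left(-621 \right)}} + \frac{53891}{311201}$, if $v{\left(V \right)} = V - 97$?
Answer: $- \frac{23647489181}{111721159} \approx -211.67$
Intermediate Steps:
$v{\left(V \right)} = -97 + V$ ($v{\left(V \right)} = V - 97 = -97 + V$)
$\frac{\left(-52\right) \left(-39\right) 75}{v{\left(-621 \right)}} + \frac{53891}{311201} = \frac{\left(-52\right) \left(-39\right) 75}{-97 - 621} + \frac{53891}{311201} = \frac{2028 \cdot 75}{-718} + 53891 \cdot \frac{1}{311201} = 152100 \left(- \frac{1}{718}\right) + \frac{53891}{311201} = - \frac{76050}{359} + \frac{53891}{311201} = - \frac{23647489181}{111721159}$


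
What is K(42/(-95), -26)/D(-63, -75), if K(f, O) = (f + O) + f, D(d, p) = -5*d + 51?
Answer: -1277/17385 ≈ -0.073454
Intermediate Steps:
D(d, p) = 51 - 5*d
K(f, O) = O + 2*f (K(f, O) = (O + f) + f = O + 2*f)
K(42/(-95), -26)/D(-63, -75) = (-26 + 2*(42/(-95)))/(51 - 5*(-63)) = (-26 + 2*(42*(-1/95)))/(51 + 315) = (-26 + 2*(-42/95))/366 = (-26 - 84/95)*(1/366) = -2554/95*1/366 = -1277/17385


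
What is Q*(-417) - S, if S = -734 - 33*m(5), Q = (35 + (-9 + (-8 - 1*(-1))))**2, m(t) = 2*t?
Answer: -149473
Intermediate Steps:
Q = 361 (Q = (35 + (-9 + (-8 + 1)))**2 = (35 + (-9 - 7))**2 = (35 - 16)**2 = 19**2 = 361)
S = -1064 (S = -734 - 66*5 = -734 - 33*10 = -734 - 330 = -1064)
Q*(-417) - S = 361*(-417) - 1*(-1064) = -150537 + 1064 = -149473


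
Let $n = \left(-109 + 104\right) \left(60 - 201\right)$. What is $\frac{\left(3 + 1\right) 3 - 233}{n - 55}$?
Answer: $- \frac{17}{50} \approx -0.34$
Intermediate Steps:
$n = 705$ ($n = \left(-5\right) \left(-141\right) = 705$)
$\frac{\left(3 + 1\right) 3 - 233}{n - 55} = \frac{\left(3 + 1\right) 3 - 233}{705 - 55} = \frac{4 \cdot 3 - 233}{650} = \left(12 - 233\right) \frac{1}{650} = \left(-221\right) \frac{1}{650} = - \frac{17}{50}$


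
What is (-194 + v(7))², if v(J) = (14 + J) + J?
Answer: 27556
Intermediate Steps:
v(J) = 14 + 2*J
(-194 + v(7))² = (-194 + (14 + 2*7))² = (-194 + (14 + 14))² = (-194 + 28)² = (-166)² = 27556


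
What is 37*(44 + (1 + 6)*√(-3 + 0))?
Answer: 1628 + 259*I*√3 ≈ 1628.0 + 448.6*I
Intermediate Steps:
37*(44 + (1 + 6)*√(-3 + 0)) = 37*(44 + 7*√(-3)) = 37*(44 + 7*(I*√3)) = 37*(44 + 7*I*√3) = 1628 + 259*I*√3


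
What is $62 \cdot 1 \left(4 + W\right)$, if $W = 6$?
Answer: $620$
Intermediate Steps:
$62 \cdot 1 \left(4 + W\right) = 62 \cdot 1 \left(4 + 6\right) = 62 \cdot 1 \cdot 10 = 62 \cdot 10 = 620$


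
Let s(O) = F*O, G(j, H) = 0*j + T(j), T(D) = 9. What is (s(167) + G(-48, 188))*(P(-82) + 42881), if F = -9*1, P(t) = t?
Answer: -63941706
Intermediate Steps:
F = -9
G(j, H) = 9 (G(j, H) = 0*j + 9 = 0 + 9 = 9)
s(O) = -9*O
(s(167) + G(-48, 188))*(P(-82) + 42881) = (-9*167 + 9)*(-82 + 42881) = (-1503 + 9)*42799 = -1494*42799 = -63941706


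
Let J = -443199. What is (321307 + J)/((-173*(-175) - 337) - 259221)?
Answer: 121892/229283 ≈ 0.53162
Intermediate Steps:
(321307 + J)/((-173*(-175) - 337) - 259221) = (321307 - 443199)/((-173*(-175) - 337) - 259221) = -121892/((30275 - 337) - 259221) = -121892/(29938 - 259221) = -121892/(-229283) = -121892*(-1/229283) = 121892/229283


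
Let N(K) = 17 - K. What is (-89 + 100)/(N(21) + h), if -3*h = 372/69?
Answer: -759/400 ≈ -1.8975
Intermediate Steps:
h = -124/69 ≈ -1.7971
(-89 + 100)/(N(21) + h) = (-89 + 100)/((17 - 1*21) - 124/69) = 11/((17 - 21) - 124/69) = 11/(-4 - 124/69) = 11/(-400/69) = 11*(-69/400) = -759/400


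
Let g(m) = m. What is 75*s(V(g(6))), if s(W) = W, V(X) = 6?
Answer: 450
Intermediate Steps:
75*s(V(g(6))) = 75*6 = 450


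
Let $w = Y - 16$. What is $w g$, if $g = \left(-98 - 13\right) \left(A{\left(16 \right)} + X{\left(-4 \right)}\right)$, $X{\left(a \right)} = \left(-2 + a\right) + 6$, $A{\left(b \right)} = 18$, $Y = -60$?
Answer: $151848$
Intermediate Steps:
$w = -76$ ($w = -60 - 16 = -76$)
$X{\left(a \right)} = 4 + a$
$g = -1998$ ($g = \left(-98 - 13\right) \left(18 + \left(4 - 4\right)\right) = - 111 \left(18 + 0\right) = \left(-111\right) 18 = -1998$)
$w g = \left(-76\right) \left(-1998\right) = 151848$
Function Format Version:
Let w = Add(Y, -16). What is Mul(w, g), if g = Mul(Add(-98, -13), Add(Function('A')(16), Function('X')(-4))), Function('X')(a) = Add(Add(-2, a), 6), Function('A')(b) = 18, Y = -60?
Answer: 151848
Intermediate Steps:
w = -76 (w = Add(-60, -16) = -76)
Function('X')(a) = Add(4, a)
g = -1998 (g = Mul(Add(-98, -13), Add(18, Add(4, -4))) = Mul(-111, Add(18, 0)) = Mul(-111, 18) = -1998)
Mul(w, g) = Mul(-76, -1998) = 151848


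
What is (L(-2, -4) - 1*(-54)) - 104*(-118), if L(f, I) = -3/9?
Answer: 36977/3 ≈ 12326.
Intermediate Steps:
L(f, I) = -⅓ (L(f, I) = -3*⅑ = -⅓)
(L(-2, -4) - 1*(-54)) - 104*(-118) = (-⅓ - 1*(-54)) - 104*(-118) = (-⅓ + 54) + 12272 = 161/3 + 12272 = 36977/3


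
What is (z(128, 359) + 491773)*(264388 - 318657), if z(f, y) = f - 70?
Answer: -26691176539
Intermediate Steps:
z(f, y) = -70 + f
(z(128, 359) + 491773)*(264388 - 318657) = ((-70 + 128) + 491773)*(264388 - 318657) = (58 + 491773)*(-54269) = 491831*(-54269) = -26691176539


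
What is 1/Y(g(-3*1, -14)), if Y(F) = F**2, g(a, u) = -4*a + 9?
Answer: 1/441 ≈ 0.0022676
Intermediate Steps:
g(a, u) = 9 - 4*a
1/Y(g(-3*1, -14)) = 1/((9 - (-12))**2) = 1/((9 - 4*(-3))**2) = 1/((9 + 12)**2) = 1/(21**2) = 1/441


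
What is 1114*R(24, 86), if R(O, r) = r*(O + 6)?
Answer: 2874120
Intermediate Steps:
R(O, r) = r*(6 + O)
1114*R(24, 86) = 1114*(86*(6 + 24)) = 1114*(86*30) = 1114*2580 = 2874120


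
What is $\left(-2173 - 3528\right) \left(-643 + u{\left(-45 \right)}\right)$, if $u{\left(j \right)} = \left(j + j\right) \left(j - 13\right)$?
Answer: $-26093477$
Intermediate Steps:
$u{\left(j \right)} = 2 j \left(-13 + j\right)$
$\left(-2173 - 3528\right) \left(-643 + u{\left(-45 \right)}\right) = \left(-2173 - 3528\right) \left(-643 + 2 \left(-45\right) \left(-13 - 45\right)\right) = - 5701 \left(-643 + 2 \left(-45\right) \left(-58\right)\right) = - 5701 \left(-643 + 5220\right) = \left(-5701\right) 4577 = -26093477$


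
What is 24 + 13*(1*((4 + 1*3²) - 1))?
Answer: 180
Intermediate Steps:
24 + 13*(1*((4 + 1*3²) - 1)) = 24 + 13*(1*((4 + 1*9) - 1)) = 24 + 13*(1*((4 + 9) - 1)) = 24 + 13*(1*(13 - 1)) = 24 + 13*(1*12) = 24 + 13*12 = 24 + 156 = 180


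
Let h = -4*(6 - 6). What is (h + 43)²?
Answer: 1849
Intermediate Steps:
h = 0 (h = -4*0 = 0)
(h + 43)² = (0 + 43)² = 43² = 1849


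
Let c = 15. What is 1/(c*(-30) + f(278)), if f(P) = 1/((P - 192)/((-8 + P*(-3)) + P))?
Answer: -43/19632 ≈ -0.0021903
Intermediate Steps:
f(P) = (-8 - 2*P)/(-192 + P) (f(P) = 1/((-192 + P)/((-8 - 3*P) + P)) = 1/((-192 + P)/(-8 - 2*P)) = (-8 - 2*P)/(-192 + P))
1/(c*(-30) + f(278)) = 1/(15*(-30) + 2*(-4 - 1*278)/(-192 + 278)) = 1/(-450 + 2*(-4 - 278)/86) = 1/(-450 + 2*(1/86)*(-282)) = 1/(-450 - 282/43) = 1/(-19632/43) = -43/19632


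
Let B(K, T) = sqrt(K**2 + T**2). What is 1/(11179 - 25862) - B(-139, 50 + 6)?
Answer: -1/14683 - sqrt(22457) ≈ -149.86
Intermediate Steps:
1/(11179 - 25862) - B(-139, 50 + 6) = 1/(11179 - 25862) - sqrt((-139)**2 + (50 + 6)**2) = 1/(-14683) - sqrt(19321 + 56**2) = -1/14683 - sqrt(19321 + 3136) = -1/14683 - sqrt(22457)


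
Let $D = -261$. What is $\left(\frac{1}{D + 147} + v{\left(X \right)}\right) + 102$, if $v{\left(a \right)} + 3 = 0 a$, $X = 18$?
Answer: $\frac{11285}{114} \approx 98.991$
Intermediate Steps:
$v{\left(a \right)} = -3$ ($v{\left(a \right)} = -3 + 0 a = -3 + 0 = -3$)
$\left(\frac{1}{D + 147} + v{\left(X \right)}\right) + 102 = \left(\frac{1}{-261 + 147} - 3\right) + 102 = \left(\frac{1}{-114} - 3\right) + 102 = \left(- \frac{1}{114} - 3\right) + 102 = - \frac{343}{114} + 102 = \frac{11285}{114}$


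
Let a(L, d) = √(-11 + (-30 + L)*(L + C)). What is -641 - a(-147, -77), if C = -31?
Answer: -641 - √31495 ≈ -818.47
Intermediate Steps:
a(L, d) = √(-11 + (-31 + L)*(-30 + L)) (a(L, d) = √(-11 + (-30 + L)*(L - 31)) = √(-11 + (-30 + L)*(-31 + L)) = √(-11 + (-31 + L)*(-30 + L)))
-641 - a(-147, -77) = -641 - √(919 + (-147)² - 61*(-147)) = -641 - √(919 + 21609 + 8967) = -641 - √31495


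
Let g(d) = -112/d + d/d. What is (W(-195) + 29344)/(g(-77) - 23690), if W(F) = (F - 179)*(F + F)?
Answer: -1927244/260563 ≈ -7.3965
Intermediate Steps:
g(d) = 1 - 112/d (g(d) = -112/d + 1 = 1 - 112/d)
W(F) = 2*F*(-179 + F) (W(F) = (-179 + F)*(2*F) = 2*F*(-179 + F))
(W(-195) + 29344)/(g(-77) - 23690) = (2*(-195)*(-179 - 195) + 29344)/((-112 - 77)/(-77) - 23690) = (2*(-195)*(-374) + 29344)/(-1/77*(-189) - 23690) = (145860 + 29344)/(27/11 - 23690) = 175204/(-260563/11) = 175204*(-11/260563) = -1927244/260563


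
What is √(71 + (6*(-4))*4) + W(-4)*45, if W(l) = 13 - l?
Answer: 765 + 5*I ≈ 765.0 + 5.0*I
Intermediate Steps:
√(71 + (6*(-4))*4) + W(-4)*45 = √(71 + (6*(-4))*4) + (13 - 1*(-4))*45 = √(71 - 24*4) + (13 + 4)*45 = √(71 - 96) + 17*45 = √(-25) + 765 = 5*I + 765 = 765 + 5*I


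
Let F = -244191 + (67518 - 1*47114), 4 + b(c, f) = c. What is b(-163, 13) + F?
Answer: -223954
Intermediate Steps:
b(c, f) = -4 + c
F = -223787 (F = -244191 + (67518 - 47114) = -244191 + 20404 = -223787)
b(-163, 13) + F = (-4 - 163) - 223787 = -167 - 223787 = -223954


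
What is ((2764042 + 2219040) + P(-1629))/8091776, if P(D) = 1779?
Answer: 712123/1155968 ≈ 0.61604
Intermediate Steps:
((2764042 + 2219040) + P(-1629))/8091776 = ((2764042 + 2219040) + 1779)/8091776 = (4983082 + 1779)*(1/8091776) = 4984861*(1/8091776) = 712123/1155968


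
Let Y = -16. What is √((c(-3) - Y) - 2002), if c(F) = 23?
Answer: I*√1963 ≈ 44.306*I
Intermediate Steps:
√((c(-3) - Y) - 2002) = √((23 - 1*(-16)) - 2002) = √((23 + 16) - 2002) = √(39 - 2002) = √(-1963) = I*√1963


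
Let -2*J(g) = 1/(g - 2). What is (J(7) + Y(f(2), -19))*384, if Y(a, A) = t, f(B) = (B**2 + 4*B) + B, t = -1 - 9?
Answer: -19392/5 ≈ -3878.4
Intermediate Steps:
t = -10
f(B) = B**2 + 5*B
Y(a, A) = -10
J(g) = -1/(2*(-2 + g)) (J(g) = -1/(2*(g - 2)) = -1/(2*(-2 + g)))
(J(7) + Y(f(2), -19))*384 = (-1/(-4 + 2*7) - 10)*384 = (-1/(-4 + 14) - 10)*384 = (-1/10 - 10)*384 = -101/10*384 = -19392/5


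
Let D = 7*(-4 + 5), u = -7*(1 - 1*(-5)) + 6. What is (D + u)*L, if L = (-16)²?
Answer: -7424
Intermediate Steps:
L = 256
u = -36 (u = -7*(1 + 5) + 6 = -7*6 + 6 = -42 + 6 = -36)
D = 7 (D = 7*1 = 7)
(D + u)*L = (7 - 36)*256 = -29*256 = -7424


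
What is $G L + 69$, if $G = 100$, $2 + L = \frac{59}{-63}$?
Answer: $- \frac{14153}{63} \approx -224.65$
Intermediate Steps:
$L = - \frac{185}{63}$ ($L = -2 + \frac{59}{-63} = -2 + 59 \left(- \frac{1}{63}\right) = -2 - \frac{59}{63} = - \frac{185}{63} \approx -2.9365$)
$G L + 69 = 100 \left(- \frac{185}{63}\right) + 69 = - \frac{18500}{63} + 69 = - \frac{14153}{63}$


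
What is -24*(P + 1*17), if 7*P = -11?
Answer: -2592/7 ≈ -370.29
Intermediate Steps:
P = -11/7 (P = (⅐)*(-11) = -11/7 ≈ -1.5714)
-24*(P + 1*17) = -24*(-11/7 + 1*17) = -24*(-11/7 + 17) = -24*108/7 = -2592/7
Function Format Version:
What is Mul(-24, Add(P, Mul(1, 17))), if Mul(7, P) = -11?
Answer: Rational(-2592, 7) ≈ -370.29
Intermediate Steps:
P = Rational(-11, 7) (P = Mul(Rational(1, 7), -11) = Rational(-11, 7) ≈ -1.5714)
Mul(-24, Add(P, Mul(1, 17))) = Mul(-24, Add(Rational(-11, 7), Mul(1, 17))) = Mul(-24, Add(Rational(-11, 7), 17)) = Mul(-24, Rational(108, 7)) = Rational(-2592, 7)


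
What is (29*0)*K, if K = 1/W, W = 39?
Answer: 0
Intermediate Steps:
K = 1/39 ≈ 0.025641
(29*0)*K = (29*0)*(1/39) = 0*(1/39) = 0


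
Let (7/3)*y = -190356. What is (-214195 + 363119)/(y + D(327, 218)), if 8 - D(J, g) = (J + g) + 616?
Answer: -1042468/579139 ≈ -1.8000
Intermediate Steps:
D(J, g) = -608 - J - g (D(J, g) = 8 - ((J + g) + 616) = 8 - (616 + J + g) = 8 + (-616 - J - g) = -608 - J - g)
y = -571068/7 (y = (3/7)*(-190356) = -571068/7 ≈ -81581.)
(-214195 + 363119)/(y + D(327, 218)) = (-214195 + 363119)/(-571068/7 + (-608 - 1*327 - 1*218)) = 148924/(-571068/7 + (-608 - 327 - 218)) = 148924/(-571068/7 - 1153) = 148924/(-579139/7) = 148924*(-7/579139) = -1042468/579139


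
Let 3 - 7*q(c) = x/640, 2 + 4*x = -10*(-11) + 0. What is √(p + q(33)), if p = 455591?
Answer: √142873470110/560 ≈ 674.97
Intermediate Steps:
x = 27 (x = -½ + (-10*(-11) + 0)/4 = -½ + (110 + 0)/4 = -½ + (¼)*110 = -½ + 55/2 = 27)
q(c) = 1893/4480 (q(c) = 3/7 - 27/(7*640) = 3/7 - ⅐*27/640 = 3/7 - 27/4480 = 1893/4480)
√(p + q(33)) = √(455591 + 1893/4480) = √(2041049573/4480) = √142873470110/560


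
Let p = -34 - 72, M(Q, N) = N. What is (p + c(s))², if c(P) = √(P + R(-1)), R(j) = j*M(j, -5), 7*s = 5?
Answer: 78692/7 - 424*√70/7 ≈ 10735.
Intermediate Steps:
s = 5/7 (s = (⅐)*5 = 5/7 ≈ 0.71429)
p = -106
R(j) = -5*j (R(j) = j*(-5) = -5*j)
c(P) = √(5 + P) (c(P) = √(P - 5*(-1)) = √(P + 5) = √(5 + P))
(p + c(s))² = (-106 + √(5 + 5/7))² = (-106 + √(40/7))² = (-106 + 2*√70/7)²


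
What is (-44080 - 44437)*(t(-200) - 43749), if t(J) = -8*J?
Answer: 3730903033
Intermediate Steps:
(-44080 - 44437)*(t(-200) - 43749) = (-44080 - 44437)*(-8*(-200) - 43749) = -88517*(1600 - 43749) = -88517*(-42149) = 3730903033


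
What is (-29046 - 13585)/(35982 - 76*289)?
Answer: -42631/14018 ≈ -3.0412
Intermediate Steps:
(-29046 - 13585)/(35982 - 76*289) = -42631/(35982 - 21964) = -42631/14018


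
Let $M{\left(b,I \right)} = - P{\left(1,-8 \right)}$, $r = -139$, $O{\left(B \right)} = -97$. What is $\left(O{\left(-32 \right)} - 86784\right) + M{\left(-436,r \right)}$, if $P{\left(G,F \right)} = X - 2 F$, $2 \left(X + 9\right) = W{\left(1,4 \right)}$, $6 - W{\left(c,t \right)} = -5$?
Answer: $- \frac{173787}{2} \approx -86894.0$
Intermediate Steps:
$W{\left(c,t \right)} = 11$ ($W{\left(c,t \right)} = 6 - -5 = 6 + 5 = 11$)
$X = - \frac{7}{2}$ ($X = -9 + \frac{1}{2} \cdot 11 = -9 + \frac{11}{2} = - \frac{7}{2} \approx -3.5$)
$P{\left(G,F \right)} = - \frac{7}{2} - 2 F$
$M{\left(b,I \right)} = - \frac{25}{2}$ ($M{\left(b,I \right)} = - (- \frac{7}{2} - -16) = - (- \frac{7}{2} + 16) = \left(-1\right) \frac{25}{2} = - \frac{25}{2}$)
$\left(O{\left(-32 \right)} - 86784\right) + M{\left(-436,r \right)} = \left(-97 - 86784\right) - \frac{25}{2} = -86881 - \frac{25}{2} = - \frac{173787}{2}$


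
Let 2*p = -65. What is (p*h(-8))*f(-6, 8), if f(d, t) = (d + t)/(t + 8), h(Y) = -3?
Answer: 195/16 ≈ 12.188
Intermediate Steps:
p = -65/2 (p = (½)*(-65) = -65/2 ≈ -32.500)
f(d, t) = (d + t)/(8 + t)
(p*h(-8))*f(-6, 8) = (-65/2*(-3))*((-6 + 8)/(8 + 8)) = 195*(2/16)/2 = 195*((1/16)*2)/2 = (195/2)*(⅛) = 195/16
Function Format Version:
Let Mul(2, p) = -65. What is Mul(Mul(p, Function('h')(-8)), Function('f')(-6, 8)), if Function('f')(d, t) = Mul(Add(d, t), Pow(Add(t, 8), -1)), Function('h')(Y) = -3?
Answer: Rational(195, 16) ≈ 12.188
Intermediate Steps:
p = Rational(-65, 2) (p = Mul(Rational(1, 2), -65) = Rational(-65, 2) ≈ -32.500)
Function('f')(d, t) = Mul(Pow(Add(8, t), -1), Add(d, t)) (Function('f')(d, t) = Mul(Add(d, t), Pow(Add(8, t), -1)) = Mul(Pow(Add(8, t), -1), Add(d, t)))
Mul(Mul(p, Function('h')(-8)), Function('f')(-6, 8)) = Mul(Mul(Rational(-65, 2), -3), Mul(Pow(Add(8, 8), -1), Add(-6, 8))) = Mul(Rational(195, 2), Mul(Pow(16, -1), 2)) = Mul(Rational(195, 2), Mul(Rational(1, 16), 2)) = Mul(Rational(195, 2), Rational(1, 8)) = Rational(195, 16)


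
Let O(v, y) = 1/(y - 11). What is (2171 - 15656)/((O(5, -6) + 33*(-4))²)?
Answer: -779433/1008005 ≈ -0.77324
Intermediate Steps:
O(v, y) = 1/(-11 + y)
(2171 - 15656)/((O(5, -6) + 33*(-4))²) = (2171 - 15656)/((1/(-11 - 6) + 33*(-4))²) = -13485/(1/(-17) - 132)² = -13485/(-1/17 - 132)² = -13485/((-2245/17)²) = -13485/5040025/289 = -13485*289/5040025 = -779433/1008005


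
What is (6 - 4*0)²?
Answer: 36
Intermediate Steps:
(6 - 4*0)² = (6 + 0)² = 6² = 36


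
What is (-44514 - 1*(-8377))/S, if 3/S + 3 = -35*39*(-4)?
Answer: -65733203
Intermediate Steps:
S = 1/1819 (S = 3/(-3 - 35*39*(-4)) = 3/(-3 - 1365*(-4)) = 3/(-3 + 5460) = 3/5457 = 3*(1/5457) = 1/1819 ≈ 0.00054975)
(-44514 - 1*(-8377))/S = (-44514 - 1*(-8377))/(1/1819) = (-44514 + 8377)*1819 = -36137*1819 = -65733203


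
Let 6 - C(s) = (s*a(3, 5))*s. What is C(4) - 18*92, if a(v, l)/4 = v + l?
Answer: -2162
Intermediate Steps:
a(v, l) = 4*l + 4*v (a(v, l) = 4*(v + l) = 4*(l + v) = 4*l + 4*v)
C(s) = 6 - 32*s**2 (C(s) = 6 - s*(4*5 + 4*3)*s = 6 - s*(20 + 12)*s = 6 - s*32*s = 6 - 32*s*s = 6 - 32*s**2)
C(4) - 18*92 = (6 - 32*4**2) - 18*92 = (6 - 32*16) - 1656 = (6 - 512) - 1656 = -506 - 1656 = -2162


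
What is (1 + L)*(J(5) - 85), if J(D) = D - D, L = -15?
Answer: 1190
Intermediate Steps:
J(D) = 0
(1 + L)*(J(5) - 85) = (1 - 15)*(0 - 85) = -14*(-85) = 1190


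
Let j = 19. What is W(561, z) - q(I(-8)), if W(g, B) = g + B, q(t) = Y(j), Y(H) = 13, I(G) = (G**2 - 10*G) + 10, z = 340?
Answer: 888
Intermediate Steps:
I(G) = 10 + G**2 - 10*G
q(t) = 13
W(g, B) = B + g
W(561, z) - q(I(-8)) = (340 + 561) - 1*13 = 901 - 13 = 888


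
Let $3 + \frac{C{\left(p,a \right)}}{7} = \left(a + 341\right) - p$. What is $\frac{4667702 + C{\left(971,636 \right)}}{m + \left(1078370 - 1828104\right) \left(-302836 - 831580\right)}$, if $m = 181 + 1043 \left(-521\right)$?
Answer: $\frac{4667723}{850509702122} \approx 5.4881 \cdot 10^{-6}$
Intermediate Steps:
$C{\left(p,a \right)} = 2366 - 7 p + 7 a$ ($C{\left(p,a \right)} = -21 + 7 \left(\left(a + 341\right) - p\right) = -21 + 7 \left(\left(341 + a\right) - p\right) = -21 + 7 \left(341 + a - p\right) = -21 + \left(2387 - 7 p + 7 a\right) = 2366 - 7 p + 7 a$)
$m = -543222$ ($m = 181 - 543403 = -543222$)
$\frac{4667702 + C{\left(971,636 \right)}}{m + \left(1078370 - 1828104\right) \left(-302836 - 831580\right)} = \frac{4667702 + \left(2366 - 6797 + 7 \cdot 636\right)}{-543222 + \left(1078370 - 1828104\right) \left(-302836 - 831580\right)} = \frac{4667702 + \left(2366 - 6797 + 4452\right)}{-543222 - -850510245344} = \frac{4667702 + 21}{-543222 + 850510245344} = \frac{4667723}{850509702122}$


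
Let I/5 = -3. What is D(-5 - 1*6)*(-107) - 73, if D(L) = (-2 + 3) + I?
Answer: 1425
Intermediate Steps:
I = -15 (I = 5*(-3) = -15)
D(L) = -14 (D(L) = (-2 + 3) - 15 = 1 - 15 = -14)
D(-5 - 1*6)*(-107) - 73 = -14*(-107) - 73 = 1498 - 73 = 1425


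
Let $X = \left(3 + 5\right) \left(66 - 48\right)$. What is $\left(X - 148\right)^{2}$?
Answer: $16$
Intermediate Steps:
$X = 144$ ($X = 8 \cdot 18 = 144$)
$\left(X - 148\right)^{2} = \left(144 - 148\right)^{2} = \left(-4\right)^{2} = 16$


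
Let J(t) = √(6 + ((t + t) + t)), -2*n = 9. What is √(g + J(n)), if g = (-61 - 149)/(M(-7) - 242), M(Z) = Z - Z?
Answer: √(420 + 242*I*√30)/22 ≈ 1.3676 + 1.0013*I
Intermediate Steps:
n = -9/2 (n = -½*9 = -9/2 ≈ -4.5000)
M(Z) = 0
J(t) = √(6 + 3*t) (J(t) = √(6 + (2*t + t)) = √(6 + 3*t))
g = 105/121 (g = (-61 - 149)/(0 - 242) = -210/(-242) = -210*(-1/242) = 105/121 ≈ 0.86777)
√(g + J(n)) = √(105/121 + √(6 + 3*(-9/2))) = √(105/121 + √(6 - 27/2)) = √(105/121 + √(-15/2)) = √(105/121 + I*√30/2)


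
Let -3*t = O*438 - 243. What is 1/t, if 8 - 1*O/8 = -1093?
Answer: -1/1285887 ≈ -7.7767e-7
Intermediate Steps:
O = 8808 (O = 64 - 8*(-1093) = 64 + 8744 = 8808)
t = -1285887 (t = -(8808*438 - 243)/3 = -(3857904 - 243)/3 = -⅓*3857661 = -1285887)
1/t = 1/(-1285887) = -1/1285887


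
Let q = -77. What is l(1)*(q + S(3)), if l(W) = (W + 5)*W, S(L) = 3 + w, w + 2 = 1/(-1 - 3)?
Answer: -915/2 ≈ -457.50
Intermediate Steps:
w = -9/4 (w = -2 + 1/(-1 - 3) = -2 + 1/(-4) = -2 - ¼ = -9/4 ≈ -2.2500)
S(L) = ¾ (S(L) = 3 - 9/4 = ¾)
l(W) = W*(5 + W) (l(W) = (5 + W)*W = W*(5 + W))
l(1)*(q + S(3)) = (1*(5 + 1))*(-77 + ¾) = (1*6)*(-305/4) = 6*(-305/4) = -915/2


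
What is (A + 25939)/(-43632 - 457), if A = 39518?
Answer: -65457/44089 ≈ -1.4847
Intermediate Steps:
(A + 25939)/(-43632 - 457) = (39518 + 25939)/(-43632 - 457) = 65457/(-44089) = 65457*(-1/44089) = -65457/44089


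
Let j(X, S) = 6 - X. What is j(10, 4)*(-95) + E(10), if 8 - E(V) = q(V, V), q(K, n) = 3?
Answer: 385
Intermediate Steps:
E(V) = 5 (E(V) = 8 - 1*3 = 8 - 3 = 5)
j(10, 4)*(-95) + E(10) = (6 - 1*10)*(-95) + 5 = (6 - 10)*(-95) + 5 = -4*(-95) + 5 = 380 + 5 = 385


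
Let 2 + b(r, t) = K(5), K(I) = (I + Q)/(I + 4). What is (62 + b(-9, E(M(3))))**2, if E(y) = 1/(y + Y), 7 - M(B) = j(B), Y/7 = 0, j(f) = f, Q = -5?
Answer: 3600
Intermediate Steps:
Y = 0 (Y = 7*0 = 0)
M(B) = 7 - B
K(I) = (-5 + I)/(4 + I) (K(I) = (I - 5)/(I + 4) = (-5 + I)/(4 + I))
E(y) = 1/y (E(y) = 1/(y + 0) = 1/y)
b(r, t) = -2 (b(r, t) = -2 + (-5 + 5)/(4 + 5) = -2 + 0/9 = -2 + (1/9)*0 = -2 + 0 = -2)
(62 + b(-9, E(M(3))))**2 = (62 - 2)**2 = 60**2 = 3600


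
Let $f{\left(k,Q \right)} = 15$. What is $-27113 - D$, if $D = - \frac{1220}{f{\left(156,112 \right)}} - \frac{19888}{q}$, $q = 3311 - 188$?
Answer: $- \frac{84400007}{3123} \approx -27025.0$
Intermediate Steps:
$q = 3123$
$D = - \frac{273892}{3123}$ ($D = - \frac{1220}{15} - \frac{19888}{3123} = \left(-1220\right) \frac{1}{15} - \frac{19888}{3123} = - \frac{244}{3} - \frac{19888}{3123} = - \frac{273892}{3123} \approx -87.702$)
$-27113 - D = -27113 - - \frac{273892}{3123} = -27113 + \frac{273892}{3123} = - \frac{84400007}{3123}$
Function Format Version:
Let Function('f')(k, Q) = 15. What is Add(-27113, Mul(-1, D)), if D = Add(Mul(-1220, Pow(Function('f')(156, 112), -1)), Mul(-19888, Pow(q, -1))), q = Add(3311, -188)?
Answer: Rational(-84400007, 3123) ≈ -27025.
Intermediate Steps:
q = 3123
D = Rational(-273892, 3123) (D = Add(Mul(-1220, Pow(15, -1)), Mul(-19888, Pow(3123, -1))) = Add(Mul(-1220, Rational(1, 15)), Mul(-19888, Rational(1, 3123))) = Add(Rational(-244, 3), Rational(-19888, 3123)) = Rational(-273892, 3123) ≈ -87.702)
Add(-27113, Mul(-1, D)) = Add(-27113, Mul(-1, Rational(-273892, 3123))) = Add(-27113, Rational(273892, 3123)) = Rational(-84400007, 3123)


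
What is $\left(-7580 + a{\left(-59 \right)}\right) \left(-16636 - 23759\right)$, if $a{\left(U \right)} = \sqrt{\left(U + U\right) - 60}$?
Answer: $306194100 - 40395 i \sqrt{178} \approx 3.0619 \cdot 10^{8} - 5.3894 \cdot 10^{5} i$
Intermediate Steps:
$a{\left(U \right)} = \sqrt{-60 + 2 U}$ ($a{\left(U \right)} = \sqrt{2 U - 60} = \sqrt{-60 + 2 U}$)
$\left(-7580 + a{\left(-59 \right)}\right) \left(-16636 - 23759\right) = \left(-7580 + \sqrt{-60 + 2 \left(-59\right)}\right) \left(-16636 - 23759\right) = \left(-7580 + \sqrt{-60 - 118}\right) \left(-40395\right) = \left(-7580 + \sqrt{-178}\right) \left(-40395\right) = \left(-7580 + i \sqrt{178}\right) \left(-40395\right) = 306194100 - 40395 i \sqrt{178}$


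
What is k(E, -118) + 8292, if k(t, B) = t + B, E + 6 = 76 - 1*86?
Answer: 8158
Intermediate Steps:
E = -16 (E = -6 + (76 - 1*86) = -6 + (76 - 86) = -6 - 10 = -16)
k(t, B) = B + t
k(E, -118) + 8292 = (-118 - 16) + 8292 = -134 + 8292 = 8158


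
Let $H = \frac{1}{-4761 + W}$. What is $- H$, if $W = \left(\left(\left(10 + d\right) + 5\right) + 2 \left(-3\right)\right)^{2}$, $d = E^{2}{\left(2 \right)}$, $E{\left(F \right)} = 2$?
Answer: $\frac{1}{4592} \approx 0.00021777$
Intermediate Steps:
$d = 4$ ($d = 2^{2} = 4$)
$W = 169$ ($W = \left(\left(\left(10 + 4\right) + 5\right) + 2 \left(-3\right)\right)^{2} = \left(\left(14 + 5\right) - 6\right)^{2} = \left(19 - 6\right)^{2} = 13^{2} = 169$)
$H = - \frac{1}{4592}$ ($H = \frac{1}{-4761 + 169} = \frac{1}{-4592} = - \frac{1}{4592} \approx -0.00021777$)
$- H = \left(-1\right) \left(- \frac{1}{4592}\right) = \frac{1}{4592}$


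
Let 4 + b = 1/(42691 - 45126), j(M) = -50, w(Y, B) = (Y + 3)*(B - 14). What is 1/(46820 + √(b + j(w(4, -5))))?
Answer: 114006700/5337793825491 - I*√320180585/5337793825491 ≈ 2.1358e-5 - 3.3522e-9*I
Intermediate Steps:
w(Y, B) = (-14 + B)*(3 + Y) (w(Y, B) = (3 + Y)*(-14 + B) = (-14 + B)*(3 + Y))
b = -9741/2435 (b = -4 + 1/(42691 - 45126) = -4 + 1/(-2435) = -4 - 1/2435 = -9741/2435 ≈ -4.0004)
1/(46820 + √(b + j(w(4, -5)))) = 1/(46820 + √(-9741/2435 - 50)) = 1/(46820 + √(-131491/2435)) = 1/(46820 + I*√320180585/2435)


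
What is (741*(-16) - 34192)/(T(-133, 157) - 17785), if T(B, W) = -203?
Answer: 11512/4497 ≈ 2.5599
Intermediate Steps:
(741*(-16) - 34192)/(T(-133, 157) - 17785) = (741*(-16) - 34192)/(-203 - 17785) = (-11856 - 34192)/(-17988) = -46048*(-1/17988) = 11512/4497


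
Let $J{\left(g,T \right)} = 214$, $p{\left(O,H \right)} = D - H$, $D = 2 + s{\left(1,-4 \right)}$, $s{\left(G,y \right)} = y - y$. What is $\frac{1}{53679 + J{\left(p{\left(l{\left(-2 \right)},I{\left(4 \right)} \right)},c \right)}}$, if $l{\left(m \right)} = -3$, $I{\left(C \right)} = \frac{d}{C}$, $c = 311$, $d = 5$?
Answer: $\frac{1}{53893} \approx 1.8555 \cdot 10^{-5}$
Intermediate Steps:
$s{\left(G,y \right)} = 0$
$I{\left(C \right)} = \frac{5}{C}$
$D = 2$ ($D = 2 + 0 = 2$)
$p{\left(O,H \right)} = 2 - H$
$\frac{1}{53679 + J{\left(p{\left(l{\left(-2 \right)},I{\left(4 \right)} \right)},c \right)}} = \frac{1}{53679 + 214} = \frac{1}{53893}$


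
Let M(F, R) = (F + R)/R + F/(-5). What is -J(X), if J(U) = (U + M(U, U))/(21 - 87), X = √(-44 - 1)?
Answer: 1/33 + 2*I*√5/55 ≈ 0.030303 + 0.081312*I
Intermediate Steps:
M(F, R) = -F/5 + (F + R)/R (M(F, R) = (F + R)/R + F*(-⅕) = (F + R)/R - F/5 = -F/5 + (F + R)/R)
X = 3*I*√5 (X = √(-45) = 3*I*√5 ≈ 6.7082*I)
J(U) = -1/33 - 2*U/165 (J(U) = (U + (1 - U/5 + U/U))/(21 - 87) = (U + (1 - U/5 + 1))/(-66) = (U + (2 - U/5))*(-1/66) = (2 + 4*U/5)*(-1/66) = -1/33 - 2*U/165)
-J(X) = -(-1/33 - 2*I*√5/55) = 1/33 + 2*I*√5/55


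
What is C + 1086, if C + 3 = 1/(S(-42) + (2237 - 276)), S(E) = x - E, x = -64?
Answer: 2099938/1939 ≈ 1083.0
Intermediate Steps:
S(E) = -64 - E
C = -5816/1939 (C = -3 + 1/((-64 - 1*(-42)) + (2237 - 276)) = -3 + 1/((-64 + 42) + 1961) = -3 + 1/(-22 + 1961) = -3 + 1/1939 = -5816/1939 ≈ -2.9995)
C + 1086 = -5816/1939 + 1086 = 2099938/1939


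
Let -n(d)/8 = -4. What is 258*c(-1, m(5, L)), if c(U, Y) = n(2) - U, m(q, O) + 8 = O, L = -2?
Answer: 8514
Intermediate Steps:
n(d) = 32 (n(d) = -8*(-4) = 32)
m(q, O) = -8 + O
c(U, Y) = 32 - U
258*c(-1, m(5, L)) = 258*(32 - 1*(-1)) = 258*(32 + 1) = 258*33 = 8514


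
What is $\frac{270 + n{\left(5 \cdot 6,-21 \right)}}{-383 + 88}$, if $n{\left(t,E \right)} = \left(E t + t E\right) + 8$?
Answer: $\frac{982}{295} \approx 3.3288$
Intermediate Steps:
$n{\left(t,E \right)} = 8 + 2 E t$ ($n{\left(t,E \right)} = \left(E t + E t\right) + 8 = 2 E t + 8 = 8 + 2 E t$)
$\frac{270 + n{\left(5 \cdot 6,-21 \right)}}{-383 + 88} = \frac{270 + \left(8 + 2 \left(-21\right) 5 \cdot 6\right)}{-383 + 88} = \frac{270 + \left(8 + 2 \left(-21\right) 30\right)}{-295} = \left(270 + \left(8 - 1260\right)\right) \left(- \frac{1}{295}\right) = \left(270 - 1252\right) \left(- \frac{1}{295}\right) = \left(-982\right) \left(- \frac{1}{295}\right) = \frac{982}{295}$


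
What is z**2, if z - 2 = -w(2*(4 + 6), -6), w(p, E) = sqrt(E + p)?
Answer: (2 - sqrt(14))**2 ≈ 3.0334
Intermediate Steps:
z = 2 - sqrt(14) (z = 2 - sqrt(-6 + 2*(4 + 6)) = 2 - sqrt(-6 + 2*10) = 2 - sqrt(-6 + 20) = 2 - sqrt(14) ≈ -1.7417)
z**2 = (2 - sqrt(14))**2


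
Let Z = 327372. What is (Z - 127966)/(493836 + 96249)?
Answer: 199406/590085 ≈ 0.33793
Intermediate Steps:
(Z - 127966)/(493836 + 96249) = (327372 - 127966)/(493836 + 96249) = 199406/590085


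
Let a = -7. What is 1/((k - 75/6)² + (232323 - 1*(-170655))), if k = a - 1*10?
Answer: 4/1615393 ≈ 2.4762e-6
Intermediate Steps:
k = -17 (k = -7 - 1*10 = -7 - 10 = -17)
1/((k - 75/6)² + (232323 - 1*(-170655))) = 1/((-17 - 75/6)² + (232323 - 1*(-170655))) = 1/((-17 - 75/6)² + (232323 + 170655)) = 1/((-17 - 3*25/6)² + 402978) = 1/((-17 - 25/2)² + 402978) = 1/((-59/2)² + 402978) = 1/(3481/4 + 402978) = 1/(1615393/4) = 4/1615393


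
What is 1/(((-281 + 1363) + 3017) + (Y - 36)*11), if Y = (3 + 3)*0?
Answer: 1/3703 ≈ 0.00027005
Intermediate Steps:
Y = 0 (Y = 6*0 = 0)
1/(((-281 + 1363) + 3017) + (Y - 36)*11) = 1/(((-281 + 1363) + 3017) + (0 - 36)*11) = 1/((1082 + 3017) - 36*11) = 1/(4099 - 396) = 1/3703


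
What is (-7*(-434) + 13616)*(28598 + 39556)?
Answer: 1135036716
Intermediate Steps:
(-7*(-434) + 13616)*(28598 + 39556) = (3038 + 13616)*68154 = 16654*68154 = 1135036716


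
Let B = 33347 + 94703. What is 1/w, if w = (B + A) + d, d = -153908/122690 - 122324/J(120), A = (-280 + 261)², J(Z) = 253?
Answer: 15520285/1985451881993 ≈ 7.8170e-6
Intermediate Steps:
B = 128050
A = 361 (A = (-19)² = 361)
d = -7523435142/15520285 (d = -153908/122690 - 122324/253 = -153908*1/122690 - 122324*1/253 = -76954/61345 - 122324/253 = -7523435142/15520285 ≈ -484.75)
w = 1985451881993/15520285 (w = (128050 + 361) - 7523435142/15520285 = 128411 - 7523435142/15520285 = 1985451881993/15520285 ≈ 1.2793e+5)
1/w = 1/(1985451881993/15520285) = 15520285/1985451881993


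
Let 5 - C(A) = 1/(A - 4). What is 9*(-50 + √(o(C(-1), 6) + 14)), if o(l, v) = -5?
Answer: -423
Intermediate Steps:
C(A) = 5 - 1/(-4 + A) (C(A) = 5 - 1/(A - 4) = 5 - 1/(-4 + A))
9*(-50 + √(o(C(-1), 6) + 14)) = 9*(-50 + √(-5 + 14)) = 9*(-50 + √9) = 9*(-50 + 3) = 9*(-47) = -423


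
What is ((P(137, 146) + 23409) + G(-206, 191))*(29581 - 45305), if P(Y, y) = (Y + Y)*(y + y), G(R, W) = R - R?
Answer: -1626128908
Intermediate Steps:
G(R, W) = 0
P(Y, y) = 4*Y*y (P(Y, y) = (2*Y)*(2*y) = 4*Y*y)
((P(137, 146) + 23409) + G(-206, 191))*(29581 - 45305) = ((4*137*146 + 23409) + 0)*(29581 - 45305) = ((80008 + 23409) + 0)*(-15724) = (103417 + 0)*(-15724) = 103417*(-15724) = -1626128908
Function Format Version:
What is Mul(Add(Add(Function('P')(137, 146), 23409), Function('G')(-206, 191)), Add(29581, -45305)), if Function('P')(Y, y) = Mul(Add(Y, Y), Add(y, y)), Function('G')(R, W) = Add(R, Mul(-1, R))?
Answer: -1626128908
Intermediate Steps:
Function('G')(R, W) = 0
Function('P')(Y, y) = Mul(4, Y, y) (Function('P')(Y, y) = Mul(Mul(2, Y), Mul(2, y)) = Mul(4, Y, y))
Mul(Add(Add(Function('P')(137, 146), 23409), Function('G')(-206, 191)), Add(29581, -45305)) = Mul(Add(Add(Mul(4, 137, 146), 23409), 0), Add(29581, -45305)) = Mul(Add(Add(80008, 23409), 0), -15724) = Mul(Add(103417, 0), -15724) = Mul(103417, -15724) = -1626128908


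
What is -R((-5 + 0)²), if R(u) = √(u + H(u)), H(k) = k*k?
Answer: -5*√26 ≈ -25.495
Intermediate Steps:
H(k) = k²
R(u) = √(u + u²)
-R((-5 + 0)²) = -√((-5 + 0)²*(1 + (-5 + 0)²)) = -√((-5)²*(1 + (-5)²)) = -√(25*(1 + 25)) = -√(25*26) = -√650 = -5*√26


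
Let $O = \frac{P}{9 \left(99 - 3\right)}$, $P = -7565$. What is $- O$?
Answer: $\frac{7565}{864} \approx 8.7558$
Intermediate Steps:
$O = - \frac{7565}{864}$ ($O = - \frac{7565}{9 \left(99 - 3\right)} = - \frac{7565}{9 \cdot 96} = - \frac{7565}{864} \approx -8.7558$)
$- O = \left(-1\right) \left(- \frac{7565}{864}\right) = \frac{7565}{864}$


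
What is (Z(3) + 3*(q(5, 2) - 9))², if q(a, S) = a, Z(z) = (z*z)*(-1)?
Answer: 441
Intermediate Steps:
Z(z) = -z² (Z(z) = z²*(-1) = -z²)
(Z(3) + 3*(q(5, 2) - 9))² = (-1*3² + 3*(5 - 9))² = (-1*9 + 3*(-4))² = (-9 - 12)² = (-21)² = 441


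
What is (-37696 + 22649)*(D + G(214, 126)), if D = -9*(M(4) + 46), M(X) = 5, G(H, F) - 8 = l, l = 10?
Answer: 6635727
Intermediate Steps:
G(H, F) = 18 (G(H, F) = 8 + 10 = 18)
D = -459 (D = -9*(5 + 46) = -9*51 = -459)
(-37696 + 22649)*(D + G(214, 126)) = (-37696 + 22649)*(-459 + 18) = -15047*(-441) = 6635727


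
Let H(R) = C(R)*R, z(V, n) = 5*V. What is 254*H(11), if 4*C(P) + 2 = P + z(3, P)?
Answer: 16764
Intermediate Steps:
C(P) = 13/4 + P/4 (C(P) = -1/2 + (P + 5*3)/4 = -1/2 + (P + 15)/4 = -1/2 + (15 + P)/4 = -1/2 + (15/4 + P/4) = 13/4 + P/4)
H(R) = R*(13/4 + R/4) (H(R) = (13/4 + R/4)*R = R*(13/4 + R/4))
254*H(11) = 254*((1/4)*11*(13 + 11)) = 254*((1/4)*11*24) = 254*66 = 16764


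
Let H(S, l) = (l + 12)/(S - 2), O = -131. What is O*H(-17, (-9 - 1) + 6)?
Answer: 1048/19 ≈ 55.158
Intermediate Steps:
H(S, l) = (12 + l)/(-2 + S)
O*H(-17, (-9 - 1) + 6) = -131*(12 + ((-9 - 1) + 6))/(-2 - 17) = -131*(12 + (-10 + 6))/(-19) = -(-131)*(12 - 4)/19 = -(-131)*8/19 = -131*(-8/19) = 1048/19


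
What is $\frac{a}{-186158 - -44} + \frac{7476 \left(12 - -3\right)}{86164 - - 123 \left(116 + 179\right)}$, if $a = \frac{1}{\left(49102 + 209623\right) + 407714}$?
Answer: $\frac{13909131048955991}{15187793720604654} \approx 0.91581$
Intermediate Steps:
$a = \frac{1}{666439}$ ($a = \frac{1}{258725 + 407714} = \frac{1}{666439} \approx 1.5005 \cdot 10^{-6}$)
$\frac{a}{-186158 - -44} + \frac{7476 \left(12 - -3\right)}{86164 - - 123 \left(116 + 179\right)} = \frac{1}{666439 \left(-186158 - -44\right)} + \frac{7476 \left(12 - -3\right)}{86164 - - 123 \left(116 + 179\right)} = \frac{1}{666439 \left(-186158 + 44\right)} + \frac{7476 \left(12 + 3\right)}{86164 - \left(-123\right) 295} = \frac{1}{666439 \left(-186114\right)} + \frac{7476 \cdot 15}{86164 - -36285} = \frac{1}{666439} \left(- \frac{1}{186114}\right) + \frac{112140}{86164 + 36285} = - \frac{1}{124033628046} + \frac{112140}{122449} = \frac{13909131048955991}{15187793720604654}$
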